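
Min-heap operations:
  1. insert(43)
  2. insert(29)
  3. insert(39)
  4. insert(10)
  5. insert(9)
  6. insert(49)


insert(43) -> [43]
insert(29) -> [29, 43]
insert(39) -> [29, 43, 39]
insert(10) -> [10, 29, 39, 43]
insert(9) -> [9, 10, 39, 43, 29]
insert(49) -> [9, 10, 39, 43, 29, 49]

Final heap: [9, 10, 39, 43, 29, 49]


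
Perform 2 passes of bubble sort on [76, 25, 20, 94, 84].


Initial: [76, 25, 20, 94, 84]
Pass 1: [25, 20, 76, 84, 94] (3 swaps)
Pass 2: [20, 25, 76, 84, 94] (1 swaps)

After 2 passes: [20, 25, 76, 84, 94]


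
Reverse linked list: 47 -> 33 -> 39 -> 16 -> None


Step 1: curr=47, set curr.next=prev(None) | reversed so far: 47
Step 2: curr=33, set curr.next=prev(47) | reversed so far: 33 -> 47
Step 3: curr=39, set curr.next=prev(33) | reversed so far: 39 -> 33 -> 47
Step 4: curr=16, set curr.next=prev(39) | reversed so far: 16 -> 39 -> 33 -> 47

16 -> 39 -> 33 -> 47 -> None


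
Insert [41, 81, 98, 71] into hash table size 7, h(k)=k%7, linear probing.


Insert 41: h=6 -> slot 6
Insert 81: h=4 -> slot 4
Insert 98: h=0 -> slot 0
Insert 71: h=1 -> slot 1

Table: [98, 71, None, None, 81, None, 41]


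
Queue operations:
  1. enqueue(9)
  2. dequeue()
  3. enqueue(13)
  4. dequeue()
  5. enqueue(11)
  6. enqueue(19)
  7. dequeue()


enqueue(9) -> [9]
dequeue()->9, []
enqueue(13) -> [13]
dequeue()->13, []
enqueue(11) -> [11]
enqueue(19) -> [11, 19]
dequeue()->11, [19]

Final queue: [19]


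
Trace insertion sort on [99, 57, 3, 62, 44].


Initial: [99, 57, 3, 62, 44]
Insert 57: [57, 99, 3, 62, 44]
Insert 3: [3, 57, 99, 62, 44]
Insert 62: [3, 57, 62, 99, 44]
Insert 44: [3, 44, 57, 62, 99]

Sorted: [3, 44, 57, 62, 99]


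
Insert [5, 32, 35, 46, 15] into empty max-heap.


Insert 5: [5]
Insert 32: [32, 5]
Insert 35: [35, 5, 32]
Insert 46: [46, 35, 32, 5]
Insert 15: [46, 35, 32, 5, 15]

Final heap: [46, 35, 32, 5, 15]


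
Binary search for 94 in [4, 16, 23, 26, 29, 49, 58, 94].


Step 1: lo=0, hi=7, mid=3, val=26
Step 2: lo=4, hi=7, mid=5, val=49
Step 3: lo=6, hi=7, mid=6, val=58
Step 4: lo=7, hi=7, mid=7, val=94

Found at index 7


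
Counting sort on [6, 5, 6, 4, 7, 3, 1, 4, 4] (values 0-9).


Input: [6, 5, 6, 4, 7, 3, 1, 4, 4]
Counts: [0, 1, 0, 1, 3, 1, 2, 1, 0, 0]

Sorted: [1, 3, 4, 4, 4, 5, 6, 6, 7]


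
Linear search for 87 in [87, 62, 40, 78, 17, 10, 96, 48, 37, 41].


i=0: 87==87 found!

Found at 0, 1 comps


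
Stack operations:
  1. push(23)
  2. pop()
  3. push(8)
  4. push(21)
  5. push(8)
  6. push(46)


push(23) -> [23]
pop()->23, []
push(8) -> [8]
push(21) -> [8, 21]
push(8) -> [8, 21, 8]
push(46) -> [8, 21, 8, 46]

Final stack: [8, 21, 8, 46]


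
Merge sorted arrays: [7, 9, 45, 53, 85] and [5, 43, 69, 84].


Take 5 from B
Take 7 from A
Take 9 from A
Take 43 from B
Take 45 from A
Take 53 from A
Take 69 from B
Take 84 from B

Merged: [5, 7, 9, 43, 45, 53, 69, 84, 85]


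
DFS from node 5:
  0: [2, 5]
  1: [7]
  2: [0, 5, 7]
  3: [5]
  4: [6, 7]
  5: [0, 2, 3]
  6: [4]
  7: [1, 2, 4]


Visit 5, push [3, 2, 0]
Visit 0, push [2]
Visit 2, push [7]
Visit 7, push [4, 1]
Visit 1, push []
Visit 4, push [6]
Visit 6, push []
Visit 3, push []

DFS order: [5, 0, 2, 7, 1, 4, 6, 3]


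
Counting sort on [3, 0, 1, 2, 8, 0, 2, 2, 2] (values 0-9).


Input: [3, 0, 1, 2, 8, 0, 2, 2, 2]
Counts: [2, 1, 4, 1, 0, 0, 0, 0, 1, 0]

Sorted: [0, 0, 1, 2, 2, 2, 2, 3, 8]


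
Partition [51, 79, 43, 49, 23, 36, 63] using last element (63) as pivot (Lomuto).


Pivot: 63
  51 <= 63: advance i (no swap)
  43 <= 63: swap -> [51, 43, 79, 49, 23, 36, 63]
  49 <= 63: swap -> [51, 43, 49, 79, 23, 36, 63]
  23 <= 63: swap -> [51, 43, 49, 23, 79, 36, 63]
  36 <= 63: swap -> [51, 43, 49, 23, 36, 79, 63]
Place pivot at 5: [51, 43, 49, 23, 36, 63, 79]

Partitioned: [51, 43, 49, 23, 36, 63, 79]


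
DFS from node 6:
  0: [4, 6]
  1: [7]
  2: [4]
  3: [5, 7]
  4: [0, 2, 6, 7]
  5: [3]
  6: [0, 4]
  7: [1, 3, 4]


Visit 6, push [4, 0]
Visit 0, push [4]
Visit 4, push [7, 2]
Visit 2, push []
Visit 7, push [3, 1]
Visit 1, push []
Visit 3, push [5]
Visit 5, push []

DFS order: [6, 0, 4, 2, 7, 1, 3, 5]


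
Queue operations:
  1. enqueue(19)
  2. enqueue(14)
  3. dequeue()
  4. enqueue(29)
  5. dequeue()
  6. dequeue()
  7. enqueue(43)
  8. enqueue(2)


enqueue(19) -> [19]
enqueue(14) -> [19, 14]
dequeue()->19, [14]
enqueue(29) -> [14, 29]
dequeue()->14, [29]
dequeue()->29, []
enqueue(43) -> [43]
enqueue(2) -> [43, 2]

Final queue: [43, 2]


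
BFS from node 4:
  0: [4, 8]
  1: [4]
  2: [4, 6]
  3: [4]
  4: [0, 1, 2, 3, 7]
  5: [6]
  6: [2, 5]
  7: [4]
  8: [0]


Visit 4, enqueue [0, 1, 2, 3, 7]
Visit 0, enqueue [8]
Visit 1, enqueue []
Visit 2, enqueue [6]
Visit 3, enqueue []
Visit 7, enqueue []
Visit 8, enqueue []
Visit 6, enqueue [5]
Visit 5, enqueue []

BFS order: [4, 0, 1, 2, 3, 7, 8, 6, 5]


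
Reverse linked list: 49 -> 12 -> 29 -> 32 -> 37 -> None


Step 1: curr=49, set curr.next=prev(None) | reversed so far: 49
Step 2: curr=12, set curr.next=prev(49) | reversed so far: 12 -> 49
Step 3: curr=29, set curr.next=prev(12) | reversed so far: 29 -> 12 -> 49
Step 4: curr=32, set curr.next=prev(29) | reversed so far: 32 -> 29 -> 12 -> 49
Step 5: curr=37, set curr.next=prev(32) | reversed so far: 37 -> 32 -> 29 -> 12 -> 49

37 -> 32 -> 29 -> 12 -> 49 -> None


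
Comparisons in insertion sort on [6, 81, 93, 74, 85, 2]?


Algorithm: insertion sort
Input: [6, 81, 93, 74, 85, 2]
Sorted: [2, 6, 74, 81, 85, 93]

12


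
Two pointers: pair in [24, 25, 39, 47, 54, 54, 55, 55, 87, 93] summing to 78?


lo=0(24)+hi=9(93)=117
lo=0(24)+hi=8(87)=111
lo=0(24)+hi=7(55)=79
lo=0(24)+hi=6(55)=79
lo=0(24)+hi=5(54)=78

Yes: 24+54=78


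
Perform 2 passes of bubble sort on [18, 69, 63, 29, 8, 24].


Initial: [18, 69, 63, 29, 8, 24]
Pass 1: [18, 63, 29, 8, 24, 69] (4 swaps)
Pass 2: [18, 29, 8, 24, 63, 69] (3 swaps)

After 2 passes: [18, 29, 8, 24, 63, 69]


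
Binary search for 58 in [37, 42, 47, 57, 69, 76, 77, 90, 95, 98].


Step 1: lo=0, hi=9, mid=4, val=69
Step 2: lo=0, hi=3, mid=1, val=42
Step 3: lo=2, hi=3, mid=2, val=47
Step 4: lo=3, hi=3, mid=3, val=57

Not found


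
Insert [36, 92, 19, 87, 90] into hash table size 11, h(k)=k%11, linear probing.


Insert 36: h=3 -> slot 3
Insert 92: h=4 -> slot 4
Insert 19: h=8 -> slot 8
Insert 87: h=10 -> slot 10
Insert 90: h=2 -> slot 2

Table: [None, None, 90, 36, 92, None, None, None, 19, None, 87]


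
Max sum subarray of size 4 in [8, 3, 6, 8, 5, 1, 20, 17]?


[0:4]: 25
[1:5]: 22
[2:6]: 20
[3:7]: 34
[4:8]: 43

Max: 43 at [4:8]


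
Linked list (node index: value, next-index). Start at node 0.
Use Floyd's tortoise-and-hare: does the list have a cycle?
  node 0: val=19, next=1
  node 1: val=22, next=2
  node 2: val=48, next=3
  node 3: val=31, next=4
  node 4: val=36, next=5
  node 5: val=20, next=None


Floyd's tortoise (slow, +1) and hare (fast, +2):
  init: slow=0, fast=0
  step 1: slow=1, fast=2
  step 2: slow=2, fast=4
  step 3: fast 4->5->None, no cycle

Cycle: no


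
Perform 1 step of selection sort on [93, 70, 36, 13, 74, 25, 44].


Initial: [93, 70, 36, 13, 74, 25, 44]
Step 1: min=13 at 3
  Swap: [13, 70, 36, 93, 74, 25, 44]

After 1 step: [13, 70, 36, 93, 74, 25, 44]


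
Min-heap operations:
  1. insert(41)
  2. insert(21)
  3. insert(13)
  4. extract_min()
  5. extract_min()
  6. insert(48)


insert(41) -> [41]
insert(21) -> [21, 41]
insert(13) -> [13, 41, 21]
extract_min()->13, [21, 41]
extract_min()->21, [41]
insert(48) -> [41, 48]

Final heap: [41, 48]


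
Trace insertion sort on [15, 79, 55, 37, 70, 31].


Initial: [15, 79, 55, 37, 70, 31]
Insert 79: [15, 79, 55, 37, 70, 31]
Insert 55: [15, 55, 79, 37, 70, 31]
Insert 37: [15, 37, 55, 79, 70, 31]
Insert 70: [15, 37, 55, 70, 79, 31]
Insert 31: [15, 31, 37, 55, 70, 79]

Sorted: [15, 31, 37, 55, 70, 79]


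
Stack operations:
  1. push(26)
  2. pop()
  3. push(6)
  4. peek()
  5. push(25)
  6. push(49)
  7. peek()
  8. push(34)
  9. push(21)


push(26) -> [26]
pop()->26, []
push(6) -> [6]
peek()->6
push(25) -> [6, 25]
push(49) -> [6, 25, 49]
peek()->49
push(34) -> [6, 25, 49, 34]
push(21) -> [6, 25, 49, 34, 21]

Final stack: [6, 25, 49, 34, 21]


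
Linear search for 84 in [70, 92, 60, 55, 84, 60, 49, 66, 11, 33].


i=0: 70!=84
i=1: 92!=84
i=2: 60!=84
i=3: 55!=84
i=4: 84==84 found!

Found at 4, 5 comps


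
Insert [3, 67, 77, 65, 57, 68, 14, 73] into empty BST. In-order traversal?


Insert 3: root
Insert 67: R from 3
Insert 77: R from 3 -> R from 67
Insert 65: R from 3 -> L from 67
Insert 57: R from 3 -> L from 67 -> L from 65
Insert 68: R from 3 -> R from 67 -> L from 77
Insert 14: R from 3 -> L from 67 -> L from 65 -> L from 57
Insert 73: R from 3 -> R from 67 -> L from 77 -> R from 68

In-order: [3, 14, 57, 65, 67, 68, 73, 77]


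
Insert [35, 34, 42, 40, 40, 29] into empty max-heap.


Insert 35: [35]
Insert 34: [35, 34]
Insert 42: [42, 34, 35]
Insert 40: [42, 40, 35, 34]
Insert 40: [42, 40, 35, 34, 40]
Insert 29: [42, 40, 35, 34, 40, 29]

Final heap: [42, 40, 35, 34, 40, 29]


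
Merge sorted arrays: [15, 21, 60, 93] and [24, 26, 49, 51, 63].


Take 15 from A
Take 21 from A
Take 24 from B
Take 26 from B
Take 49 from B
Take 51 from B
Take 60 from A
Take 63 from B

Merged: [15, 21, 24, 26, 49, 51, 60, 63, 93]


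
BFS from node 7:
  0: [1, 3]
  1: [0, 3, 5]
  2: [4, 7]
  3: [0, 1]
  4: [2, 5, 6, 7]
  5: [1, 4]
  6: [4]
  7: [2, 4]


Visit 7, enqueue [2, 4]
Visit 2, enqueue []
Visit 4, enqueue [5, 6]
Visit 5, enqueue [1]
Visit 6, enqueue []
Visit 1, enqueue [0, 3]
Visit 0, enqueue []
Visit 3, enqueue []

BFS order: [7, 2, 4, 5, 6, 1, 0, 3]


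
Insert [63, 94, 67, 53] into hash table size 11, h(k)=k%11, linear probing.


Insert 63: h=8 -> slot 8
Insert 94: h=6 -> slot 6
Insert 67: h=1 -> slot 1
Insert 53: h=9 -> slot 9

Table: [None, 67, None, None, None, None, 94, None, 63, 53, None]


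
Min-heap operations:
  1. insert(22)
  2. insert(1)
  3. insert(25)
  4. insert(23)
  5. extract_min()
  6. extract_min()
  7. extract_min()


insert(22) -> [22]
insert(1) -> [1, 22]
insert(25) -> [1, 22, 25]
insert(23) -> [1, 22, 25, 23]
extract_min()->1, [22, 23, 25]
extract_min()->22, [23, 25]
extract_min()->23, [25]

Final heap: [25]


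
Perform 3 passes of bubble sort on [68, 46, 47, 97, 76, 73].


Initial: [68, 46, 47, 97, 76, 73]
Pass 1: [46, 47, 68, 76, 73, 97] (4 swaps)
Pass 2: [46, 47, 68, 73, 76, 97] (1 swaps)
Pass 3: [46, 47, 68, 73, 76, 97] (0 swaps)

After 3 passes: [46, 47, 68, 73, 76, 97]


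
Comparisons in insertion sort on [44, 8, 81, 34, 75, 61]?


Algorithm: insertion sort
Input: [44, 8, 81, 34, 75, 61]
Sorted: [8, 34, 44, 61, 75, 81]

10


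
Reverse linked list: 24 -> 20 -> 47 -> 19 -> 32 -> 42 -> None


Step 1: curr=24, set curr.next=prev(None) | reversed so far: 24
Step 2: curr=20, set curr.next=prev(24) | reversed so far: 20 -> 24
Step 3: curr=47, set curr.next=prev(20) | reversed so far: 47 -> 20 -> 24
Step 4: curr=19, set curr.next=prev(47) | reversed so far: 19 -> 47 -> 20 -> 24
Step 5: curr=32, set curr.next=prev(19) | reversed so far: 32 -> 19 -> 47 -> 20 -> 24
Step 6: curr=42, set curr.next=prev(32) | reversed so far: 42 -> 32 -> 19 -> 47 -> 20 -> 24

42 -> 32 -> 19 -> 47 -> 20 -> 24 -> None


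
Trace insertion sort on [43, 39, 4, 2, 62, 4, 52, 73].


Initial: [43, 39, 4, 2, 62, 4, 52, 73]
Insert 39: [39, 43, 4, 2, 62, 4, 52, 73]
Insert 4: [4, 39, 43, 2, 62, 4, 52, 73]
Insert 2: [2, 4, 39, 43, 62, 4, 52, 73]
Insert 62: [2, 4, 39, 43, 62, 4, 52, 73]
Insert 4: [2, 4, 4, 39, 43, 62, 52, 73]
Insert 52: [2, 4, 4, 39, 43, 52, 62, 73]
Insert 73: [2, 4, 4, 39, 43, 52, 62, 73]

Sorted: [2, 4, 4, 39, 43, 52, 62, 73]


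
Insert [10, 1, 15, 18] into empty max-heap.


Insert 10: [10]
Insert 1: [10, 1]
Insert 15: [15, 1, 10]
Insert 18: [18, 15, 10, 1]

Final heap: [18, 15, 10, 1]


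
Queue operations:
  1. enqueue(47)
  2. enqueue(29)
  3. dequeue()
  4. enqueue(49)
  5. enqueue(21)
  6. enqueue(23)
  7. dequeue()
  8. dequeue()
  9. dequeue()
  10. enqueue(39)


enqueue(47) -> [47]
enqueue(29) -> [47, 29]
dequeue()->47, [29]
enqueue(49) -> [29, 49]
enqueue(21) -> [29, 49, 21]
enqueue(23) -> [29, 49, 21, 23]
dequeue()->29, [49, 21, 23]
dequeue()->49, [21, 23]
dequeue()->21, [23]
enqueue(39) -> [23, 39]

Final queue: [23, 39]


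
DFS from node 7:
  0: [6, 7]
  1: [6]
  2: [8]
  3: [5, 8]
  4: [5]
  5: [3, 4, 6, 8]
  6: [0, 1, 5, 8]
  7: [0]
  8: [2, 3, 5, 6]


Visit 7, push [0]
Visit 0, push [6]
Visit 6, push [8, 5, 1]
Visit 1, push []
Visit 5, push [8, 4, 3]
Visit 3, push [8]
Visit 8, push [2]
Visit 2, push []
Visit 4, push []

DFS order: [7, 0, 6, 1, 5, 3, 8, 2, 4]


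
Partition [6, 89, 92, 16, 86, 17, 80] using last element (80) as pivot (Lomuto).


Pivot: 80
  6 <= 80: advance i (no swap)
  16 <= 80: swap -> [6, 16, 92, 89, 86, 17, 80]
  17 <= 80: swap -> [6, 16, 17, 89, 86, 92, 80]
Place pivot at 3: [6, 16, 17, 80, 86, 92, 89]

Partitioned: [6, 16, 17, 80, 86, 92, 89]


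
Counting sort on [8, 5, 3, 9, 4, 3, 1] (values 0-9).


Input: [8, 5, 3, 9, 4, 3, 1]
Counts: [0, 1, 0, 2, 1, 1, 0, 0, 1, 1]

Sorted: [1, 3, 3, 4, 5, 8, 9]


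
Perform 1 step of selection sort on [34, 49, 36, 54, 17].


Initial: [34, 49, 36, 54, 17]
Step 1: min=17 at 4
  Swap: [17, 49, 36, 54, 34]

After 1 step: [17, 49, 36, 54, 34]


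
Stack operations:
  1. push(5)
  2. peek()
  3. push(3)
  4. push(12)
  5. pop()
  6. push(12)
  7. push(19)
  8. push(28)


push(5) -> [5]
peek()->5
push(3) -> [5, 3]
push(12) -> [5, 3, 12]
pop()->12, [5, 3]
push(12) -> [5, 3, 12]
push(19) -> [5, 3, 12, 19]
push(28) -> [5, 3, 12, 19, 28]

Final stack: [5, 3, 12, 19, 28]


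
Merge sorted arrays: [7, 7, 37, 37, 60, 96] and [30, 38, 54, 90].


Take 7 from A
Take 7 from A
Take 30 from B
Take 37 from A
Take 37 from A
Take 38 from B
Take 54 from B
Take 60 from A
Take 90 from B

Merged: [7, 7, 30, 37, 37, 38, 54, 60, 90, 96]


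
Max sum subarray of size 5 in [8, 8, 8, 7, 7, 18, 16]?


[0:5]: 38
[1:6]: 48
[2:7]: 56

Max: 56 at [2:7]


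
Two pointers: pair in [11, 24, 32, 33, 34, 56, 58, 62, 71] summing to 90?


lo=0(11)+hi=8(71)=82
lo=1(24)+hi=8(71)=95
lo=1(24)+hi=7(62)=86
lo=2(32)+hi=7(62)=94
lo=2(32)+hi=6(58)=90

Yes: 32+58=90


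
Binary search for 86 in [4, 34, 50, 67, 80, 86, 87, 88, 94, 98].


Step 1: lo=0, hi=9, mid=4, val=80
Step 2: lo=5, hi=9, mid=7, val=88
Step 3: lo=5, hi=6, mid=5, val=86

Found at index 5


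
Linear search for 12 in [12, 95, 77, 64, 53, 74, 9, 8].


i=0: 12==12 found!

Found at 0, 1 comps


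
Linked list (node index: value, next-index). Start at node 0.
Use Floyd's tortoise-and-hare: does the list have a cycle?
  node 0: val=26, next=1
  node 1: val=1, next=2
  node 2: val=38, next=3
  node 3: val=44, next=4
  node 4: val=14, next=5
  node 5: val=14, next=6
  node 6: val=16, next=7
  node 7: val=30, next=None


Floyd's tortoise (slow, +1) and hare (fast, +2):
  init: slow=0, fast=0
  step 1: slow=1, fast=2
  step 2: slow=2, fast=4
  step 3: slow=3, fast=6
  step 4: fast 6->7->None, no cycle

Cycle: no


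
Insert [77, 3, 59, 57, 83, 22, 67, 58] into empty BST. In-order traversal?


Insert 77: root
Insert 3: L from 77
Insert 59: L from 77 -> R from 3
Insert 57: L from 77 -> R from 3 -> L from 59
Insert 83: R from 77
Insert 22: L from 77 -> R from 3 -> L from 59 -> L from 57
Insert 67: L from 77 -> R from 3 -> R from 59
Insert 58: L from 77 -> R from 3 -> L from 59 -> R from 57

In-order: [3, 22, 57, 58, 59, 67, 77, 83]


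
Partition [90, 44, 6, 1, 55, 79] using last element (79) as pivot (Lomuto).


Pivot: 79
  44 <= 79: swap -> [44, 90, 6, 1, 55, 79]
  6 <= 79: swap -> [44, 6, 90, 1, 55, 79]
  1 <= 79: swap -> [44, 6, 1, 90, 55, 79]
  55 <= 79: swap -> [44, 6, 1, 55, 90, 79]
Place pivot at 4: [44, 6, 1, 55, 79, 90]

Partitioned: [44, 6, 1, 55, 79, 90]


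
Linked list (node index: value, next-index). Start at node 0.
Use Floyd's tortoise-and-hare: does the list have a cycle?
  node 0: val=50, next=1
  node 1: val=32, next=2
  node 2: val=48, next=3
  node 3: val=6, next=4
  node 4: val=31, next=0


Floyd's tortoise (slow, +1) and hare (fast, +2):
  init: slow=0, fast=0
  step 1: slow=1, fast=2
  step 2: slow=2, fast=4
  step 3: slow=3, fast=1
  step 4: slow=4, fast=3
  step 5: slow=0, fast=0
  slow == fast at node 0: cycle detected

Cycle: yes


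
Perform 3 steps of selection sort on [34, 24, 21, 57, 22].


Initial: [34, 24, 21, 57, 22]
Step 1: min=21 at 2
  Swap: [21, 24, 34, 57, 22]
Step 2: min=22 at 4
  Swap: [21, 22, 34, 57, 24]
Step 3: min=24 at 4
  Swap: [21, 22, 24, 57, 34]

After 3 steps: [21, 22, 24, 57, 34]


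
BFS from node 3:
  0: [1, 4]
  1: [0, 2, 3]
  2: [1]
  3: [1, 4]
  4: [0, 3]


Visit 3, enqueue [1, 4]
Visit 1, enqueue [0, 2]
Visit 4, enqueue []
Visit 0, enqueue []
Visit 2, enqueue []

BFS order: [3, 1, 4, 0, 2]


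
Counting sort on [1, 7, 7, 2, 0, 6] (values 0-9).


Input: [1, 7, 7, 2, 0, 6]
Counts: [1, 1, 1, 0, 0, 0, 1, 2, 0, 0]

Sorted: [0, 1, 2, 6, 7, 7]


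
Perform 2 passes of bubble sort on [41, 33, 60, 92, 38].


Initial: [41, 33, 60, 92, 38]
Pass 1: [33, 41, 60, 38, 92] (2 swaps)
Pass 2: [33, 41, 38, 60, 92] (1 swaps)

After 2 passes: [33, 41, 38, 60, 92]


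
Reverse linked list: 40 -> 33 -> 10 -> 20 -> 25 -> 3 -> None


Step 1: curr=40, set curr.next=prev(None) | reversed so far: 40
Step 2: curr=33, set curr.next=prev(40) | reversed so far: 33 -> 40
Step 3: curr=10, set curr.next=prev(33) | reversed so far: 10 -> 33 -> 40
Step 4: curr=20, set curr.next=prev(10) | reversed so far: 20 -> 10 -> 33 -> 40
Step 5: curr=25, set curr.next=prev(20) | reversed so far: 25 -> 20 -> 10 -> 33 -> 40
Step 6: curr=3, set curr.next=prev(25) | reversed so far: 3 -> 25 -> 20 -> 10 -> 33 -> 40

3 -> 25 -> 20 -> 10 -> 33 -> 40 -> None


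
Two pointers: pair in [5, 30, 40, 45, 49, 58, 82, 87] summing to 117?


lo=0(5)+hi=7(87)=92
lo=1(30)+hi=7(87)=117

Yes: 30+87=117


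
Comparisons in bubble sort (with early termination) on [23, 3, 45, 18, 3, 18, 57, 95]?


Algorithm: bubble sort (with early termination)
Input: [23, 3, 45, 18, 3, 18, 57, 95]
Sorted: [3, 3, 18, 18, 23, 45, 57, 95]

22


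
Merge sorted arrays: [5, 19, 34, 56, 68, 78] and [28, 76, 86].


Take 5 from A
Take 19 from A
Take 28 from B
Take 34 from A
Take 56 from A
Take 68 from A
Take 76 from B
Take 78 from A

Merged: [5, 19, 28, 34, 56, 68, 76, 78, 86]


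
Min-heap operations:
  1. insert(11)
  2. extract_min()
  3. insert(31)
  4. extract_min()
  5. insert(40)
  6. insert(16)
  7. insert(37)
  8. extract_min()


insert(11) -> [11]
extract_min()->11, []
insert(31) -> [31]
extract_min()->31, []
insert(40) -> [40]
insert(16) -> [16, 40]
insert(37) -> [16, 40, 37]
extract_min()->16, [37, 40]

Final heap: [37, 40]


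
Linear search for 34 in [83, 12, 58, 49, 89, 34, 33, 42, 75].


i=0: 83!=34
i=1: 12!=34
i=2: 58!=34
i=3: 49!=34
i=4: 89!=34
i=5: 34==34 found!

Found at 5, 6 comps


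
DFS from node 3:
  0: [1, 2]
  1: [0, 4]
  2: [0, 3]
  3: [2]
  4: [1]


Visit 3, push [2]
Visit 2, push [0]
Visit 0, push [1]
Visit 1, push [4]
Visit 4, push []

DFS order: [3, 2, 0, 1, 4]


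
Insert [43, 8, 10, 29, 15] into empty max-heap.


Insert 43: [43]
Insert 8: [43, 8]
Insert 10: [43, 8, 10]
Insert 29: [43, 29, 10, 8]
Insert 15: [43, 29, 10, 8, 15]

Final heap: [43, 29, 10, 8, 15]


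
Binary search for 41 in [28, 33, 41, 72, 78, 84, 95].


Step 1: lo=0, hi=6, mid=3, val=72
Step 2: lo=0, hi=2, mid=1, val=33
Step 3: lo=2, hi=2, mid=2, val=41

Found at index 2


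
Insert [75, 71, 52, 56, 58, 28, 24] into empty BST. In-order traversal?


Insert 75: root
Insert 71: L from 75
Insert 52: L from 75 -> L from 71
Insert 56: L from 75 -> L from 71 -> R from 52
Insert 58: L from 75 -> L from 71 -> R from 52 -> R from 56
Insert 28: L from 75 -> L from 71 -> L from 52
Insert 24: L from 75 -> L from 71 -> L from 52 -> L from 28

In-order: [24, 28, 52, 56, 58, 71, 75]


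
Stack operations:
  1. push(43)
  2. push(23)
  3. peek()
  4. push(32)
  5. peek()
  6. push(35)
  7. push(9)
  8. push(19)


push(43) -> [43]
push(23) -> [43, 23]
peek()->23
push(32) -> [43, 23, 32]
peek()->32
push(35) -> [43, 23, 32, 35]
push(9) -> [43, 23, 32, 35, 9]
push(19) -> [43, 23, 32, 35, 9, 19]

Final stack: [43, 23, 32, 35, 9, 19]


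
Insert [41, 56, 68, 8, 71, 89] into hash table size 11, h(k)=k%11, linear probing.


Insert 41: h=8 -> slot 8
Insert 56: h=1 -> slot 1
Insert 68: h=2 -> slot 2
Insert 8: h=8, 1 probes -> slot 9
Insert 71: h=5 -> slot 5
Insert 89: h=1, 2 probes -> slot 3

Table: [None, 56, 68, 89, None, 71, None, None, 41, 8, None]


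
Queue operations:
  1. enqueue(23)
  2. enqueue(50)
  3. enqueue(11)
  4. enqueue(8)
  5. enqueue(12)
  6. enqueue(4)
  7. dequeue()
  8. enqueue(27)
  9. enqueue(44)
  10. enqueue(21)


enqueue(23) -> [23]
enqueue(50) -> [23, 50]
enqueue(11) -> [23, 50, 11]
enqueue(8) -> [23, 50, 11, 8]
enqueue(12) -> [23, 50, 11, 8, 12]
enqueue(4) -> [23, 50, 11, 8, 12, 4]
dequeue()->23, [50, 11, 8, 12, 4]
enqueue(27) -> [50, 11, 8, 12, 4, 27]
enqueue(44) -> [50, 11, 8, 12, 4, 27, 44]
enqueue(21) -> [50, 11, 8, 12, 4, 27, 44, 21]

Final queue: [50, 11, 8, 12, 4, 27, 44, 21]


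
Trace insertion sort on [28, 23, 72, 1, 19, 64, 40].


Initial: [28, 23, 72, 1, 19, 64, 40]
Insert 23: [23, 28, 72, 1, 19, 64, 40]
Insert 72: [23, 28, 72, 1, 19, 64, 40]
Insert 1: [1, 23, 28, 72, 19, 64, 40]
Insert 19: [1, 19, 23, 28, 72, 64, 40]
Insert 64: [1, 19, 23, 28, 64, 72, 40]
Insert 40: [1, 19, 23, 28, 40, 64, 72]

Sorted: [1, 19, 23, 28, 40, 64, 72]


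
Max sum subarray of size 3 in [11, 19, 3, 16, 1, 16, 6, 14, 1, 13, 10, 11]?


[0:3]: 33
[1:4]: 38
[2:5]: 20
[3:6]: 33
[4:7]: 23
[5:8]: 36
[6:9]: 21
[7:10]: 28
[8:11]: 24
[9:12]: 34

Max: 38 at [1:4]


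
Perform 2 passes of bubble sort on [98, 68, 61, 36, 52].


Initial: [98, 68, 61, 36, 52]
Pass 1: [68, 61, 36, 52, 98] (4 swaps)
Pass 2: [61, 36, 52, 68, 98] (3 swaps)

After 2 passes: [61, 36, 52, 68, 98]


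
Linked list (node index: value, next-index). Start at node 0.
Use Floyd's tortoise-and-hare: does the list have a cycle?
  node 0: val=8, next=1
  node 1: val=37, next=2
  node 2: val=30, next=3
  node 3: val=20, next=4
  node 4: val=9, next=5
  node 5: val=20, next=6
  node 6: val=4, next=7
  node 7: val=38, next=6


Floyd's tortoise (slow, +1) and hare (fast, +2):
  init: slow=0, fast=0
  step 1: slow=1, fast=2
  step 2: slow=2, fast=4
  step 3: slow=3, fast=6
  step 4: slow=4, fast=6
  step 5: slow=5, fast=6
  step 6: slow=6, fast=6
  slow == fast at node 6: cycle detected

Cycle: yes


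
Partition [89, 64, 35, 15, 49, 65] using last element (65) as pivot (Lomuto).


Pivot: 65
  64 <= 65: swap -> [64, 89, 35, 15, 49, 65]
  35 <= 65: swap -> [64, 35, 89, 15, 49, 65]
  15 <= 65: swap -> [64, 35, 15, 89, 49, 65]
  49 <= 65: swap -> [64, 35, 15, 49, 89, 65]
Place pivot at 4: [64, 35, 15, 49, 65, 89]

Partitioned: [64, 35, 15, 49, 65, 89]


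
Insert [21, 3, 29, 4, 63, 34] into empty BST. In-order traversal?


Insert 21: root
Insert 3: L from 21
Insert 29: R from 21
Insert 4: L from 21 -> R from 3
Insert 63: R from 21 -> R from 29
Insert 34: R from 21 -> R from 29 -> L from 63

In-order: [3, 4, 21, 29, 34, 63]


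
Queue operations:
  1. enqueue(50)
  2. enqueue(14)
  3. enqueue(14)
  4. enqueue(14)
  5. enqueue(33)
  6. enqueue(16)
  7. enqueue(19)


enqueue(50) -> [50]
enqueue(14) -> [50, 14]
enqueue(14) -> [50, 14, 14]
enqueue(14) -> [50, 14, 14, 14]
enqueue(33) -> [50, 14, 14, 14, 33]
enqueue(16) -> [50, 14, 14, 14, 33, 16]
enqueue(19) -> [50, 14, 14, 14, 33, 16, 19]

Final queue: [50, 14, 14, 14, 33, 16, 19]


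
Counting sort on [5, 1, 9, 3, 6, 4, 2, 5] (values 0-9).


Input: [5, 1, 9, 3, 6, 4, 2, 5]
Counts: [0, 1, 1, 1, 1, 2, 1, 0, 0, 1]

Sorted: [1, 2, 3, 4, 5, 5, 6, 9]


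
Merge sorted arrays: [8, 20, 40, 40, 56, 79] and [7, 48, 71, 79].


Take 7 from B
Take 8 from A
Take 20 from A
Take 40 from A
Take 40 from A
Take 48 from B
Take 56 from A
Take 71 from B
Take 79 from A

Merged: [7, 8, 20, 40, 40, 48, 56, 71, 79, 79]


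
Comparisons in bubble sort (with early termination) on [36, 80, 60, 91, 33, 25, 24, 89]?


Algorithm: bubble sort (with early termination)
Input: [36, 80, 60, 91, 33, 25, 24, 89]
Sorted: [24, 25, 33, 36, 60, 80, 89, 91]

28


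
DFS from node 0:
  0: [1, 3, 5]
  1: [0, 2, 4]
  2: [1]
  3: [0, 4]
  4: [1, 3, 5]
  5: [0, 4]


Visit 0, push [5, 3, 1]
Visit 1, push [4, 2]
Visit 2, push []
Visit 4, push [5, 3]
Visit 3, push []
Visit 5, push []

DFS order: [0, 1, 2, 4, 3, 5]


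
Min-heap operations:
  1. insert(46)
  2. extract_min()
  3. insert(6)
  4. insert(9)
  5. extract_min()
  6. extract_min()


insert(46) -> [46]
extract_min()->46, []
insert(6) -> [6]
insert(9) -> [6, 9]
extract_min()->6, [9]
extract_min()->9, []

Final heap: []


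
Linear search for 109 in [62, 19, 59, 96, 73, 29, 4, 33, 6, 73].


i=0: 62!=109
i=1: 19!=109
i=2: 59!=109
i=3: 96!=109
i=4: 73!=109
i=5: 29!=109
i=6: 4!=109
i=7: 33!=109
i=8: 6!=109
i=9: 73!=109

Not found, 10 comps


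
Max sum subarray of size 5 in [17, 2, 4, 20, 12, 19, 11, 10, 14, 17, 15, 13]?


[0:5]: 55
[1:6]: 57
[2:7]: 66
[3:8]: 72
[4:9]: 66
[5:10]: 71
[6:11]: 67
[7:12]: 69

Max: 72 at [3:8]


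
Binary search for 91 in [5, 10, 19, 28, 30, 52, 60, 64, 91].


Step 1: lo=0, hi=8, mid=4, val=30
Step 2: lo=5, hi=8, mid=6, val=60
Step 3: lo=7, hi=8, mid=7, val=64
Step 4: lo=8, hi=8, mid=8, val=91

Found at index 8


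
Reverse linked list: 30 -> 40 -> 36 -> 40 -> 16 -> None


Step 1: curr=30, set curr.next=prev(None) | reversed so far: 30
Step 2: curr=40, set curr.next=prev(30) | reversed so far: 40 -> 30
Step 3: curr=36, set curr.next=prev(40) | reversed so far: 36 -> 40 -> 30
Step 4: curr=40, set curr.next=prev(36) | reversed so far: 40 -> 36 -> 40 -> 30
Step 5: curr=16, set curr.next=prev(40) | reversed so far: 16 -> 40 -> 36 -> 40 -> 30

16 -> 40 -> 36 -> 40 -> 30 -> None


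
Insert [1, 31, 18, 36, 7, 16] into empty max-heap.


Insert 1: [1]
Insert 31: [31, 1]
Insert 18: [31, 1, 18]
Insert 36: [36, 31, 18, 1]
Insert 7: [36, 31, 18, 1, 7]
Insert 16: [36, 31, 18, 1, 7, 16]

Final heap: [36, 31, 18, 1, 7, 16]


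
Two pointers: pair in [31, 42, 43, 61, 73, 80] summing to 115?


lo=0(31)+hi=5(80)=111
lo=1(42)+hi=5(80)=122
lo=1(42)+hi=4(73)=115

Yes: 42+73=115


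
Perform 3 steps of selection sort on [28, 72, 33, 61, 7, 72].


Initial: [28, 72, 33, 61, 7, 72]
Step 1: min=7 at 4
  Swap: [7, 72, 33, 61, 28, 72]
Step 2: min=28 at 4
  Swap: [7, 28, 33, 61, 72, 72]
Step 3: min=33 at 2
  Swap: [7, 28, 33, 61, 72, 72]

After 3 steps: [7, 28, 33, 61, 72, 72]


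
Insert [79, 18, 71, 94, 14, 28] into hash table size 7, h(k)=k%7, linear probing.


Insert 79: h=2 -> slot 2
Insert 18: h=4 -> slot 4
Insert 71: h=1 -> slot 1
Insert 94: h=3 -> slot 3
Insert 14: h=0 -> slot 0
Insert 28: h=0, 5 probes -> slot 5

Table: [14, 71, 79, 94, 18, 28, None]


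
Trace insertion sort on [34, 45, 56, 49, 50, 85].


Initial: [34, 45, 56, 49, 50, 85]
Insert 45: [34, 45, 56, 49, 50, 85]
Insert 56: [34, 45, 56, 49, 50, 85]
Insert 49: [34, 45, 49, 56, 50, 85]
Insert 50: [34, 45, 49, 50, 56, 85]
Insert 85: [34, 45, 49, 50, 56, 85]

Sorted: [34, 45, 49, 50, 56, 85]


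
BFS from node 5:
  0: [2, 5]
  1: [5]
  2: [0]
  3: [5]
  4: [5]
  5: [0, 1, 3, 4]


Visit 5, enqueue [0, 1, 3, 4]
Visit 0, enqueue [2]
Visit 1, enqueue []
Visit 3, enqueue []
Visit 4, enqueue []
Visit 2, enqueue []

BFS order: [5, 0, 1, 3, 4, 2]


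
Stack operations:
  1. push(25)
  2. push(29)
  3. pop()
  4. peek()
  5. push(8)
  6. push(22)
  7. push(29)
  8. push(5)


push(25) -> [25]
push(29) -> [25, 29]
pop()->29, [25]
peek()->25
push(8) -> [25, 8]
push(22) -> [25, 8, 22]
push(29) -> [25, 8, 22, 29]
push(5) -> [25, 8, 22, 29, 5]

Final stack: [25, 8, 22, 29, 5]


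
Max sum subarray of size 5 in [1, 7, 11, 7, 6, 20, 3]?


[0:5]: 32
[1:6]: 51
[2:7]: 47

Max: 51 at [1:6]


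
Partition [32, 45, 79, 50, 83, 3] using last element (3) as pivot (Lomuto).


Pivot: 3
Place pivot at 0: [3, 45, 79, 50, 83, 32]

Partitioned: [3, 45, 79, 50, 83, 32]


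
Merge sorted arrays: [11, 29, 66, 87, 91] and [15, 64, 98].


Take 11 from A
Take 15 from B
Take 29 from A
Take 64 from B
Take 66 from A
Take 87 from A
Take 91 from A

Merged: [11, 15, 29, 64, 66, 87, 91, 98]


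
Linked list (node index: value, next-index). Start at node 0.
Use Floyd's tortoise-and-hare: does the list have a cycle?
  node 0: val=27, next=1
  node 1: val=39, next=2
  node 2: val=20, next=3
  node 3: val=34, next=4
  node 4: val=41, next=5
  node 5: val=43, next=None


Floyd's tortoise (slow, +1) and hare (fast, +2):
  init: slow=0, fast=0
  step 1: slow=1, fast=2
  step 2: slow=2, fast=4
  step 3: fast 4->5->None, no cycle

Cycle: no


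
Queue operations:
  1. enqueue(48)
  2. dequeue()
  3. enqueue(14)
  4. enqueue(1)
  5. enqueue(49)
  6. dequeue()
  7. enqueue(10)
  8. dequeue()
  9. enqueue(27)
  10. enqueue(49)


enqueue(48) -> [48]
dequeue()->48, []
enqueue(14) -> [14]
enqueue(1) -> [14, 1]
enqueue(49) -> [14, 1, 49]
dequeue()->14, [1, 49]
enqueue(10) -> [1, 49, 10]
dequeue()->1, [49, 10]
enqueue(27) -> [49, 10, 27]
enqueue(49) -> [49, 10, 27, 49]

Final queue: [49, 10, 27, 49]


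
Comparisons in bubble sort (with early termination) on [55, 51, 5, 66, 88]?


Algorithm: bubble sort (with early termination)
Input: [55, 51, 5, 66, 88]
Sorted: [5, 51, 55, 66, 88]

9


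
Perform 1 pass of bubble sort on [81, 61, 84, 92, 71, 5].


Initial: [81, 61, 84, 92, 71, 5]
Pass 1: [61, 81, 84, 71, 5, 92] (3 swaps)

After 1 pass: [61, 81, 84, 71, 5, 92]


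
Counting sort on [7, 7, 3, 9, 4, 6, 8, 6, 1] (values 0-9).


Input: [7, 7, 3, 9, 4, 6, 8, 6, 1]
Counts: [0, 1, 0, 1, 1, 0, 2, 2, 1, 1]

Sorted: [1, 3, 4, 6, 6, 7, 7, 8, 9]


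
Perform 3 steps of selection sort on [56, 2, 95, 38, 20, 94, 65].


Initial: [56, 2, 95, 38, 20, 94, 65]
Step 1: min=2 at 1
  Swap: [2, 56, 95, 38, 20, 94, 65]
Step 2: min=20 at 4
  Swap: [2, 20, 95, 38, 56, 94, 65]
Step 3: min=38 at 3
  Swap: [2, 20, 38, 95, 56, 94, 65]

After 3 steps: [2, 20, 38, 95, 56, 94, 65]


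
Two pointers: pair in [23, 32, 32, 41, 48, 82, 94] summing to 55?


lo=0(23)+hi=6(94)=117
lo=0(23)+hi=5(82)=105
lo=0(23)+hi=4(48)=71
lo=0(23)+hi=3(41)=64
lo=0(23)+hi=2(32)=55

Yes: 23+32=55


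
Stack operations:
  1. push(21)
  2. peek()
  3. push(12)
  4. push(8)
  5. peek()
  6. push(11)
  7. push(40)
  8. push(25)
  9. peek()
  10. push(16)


push(21) -> [21]
peek()->21
push(12) -> [21, 12]
push(8) -> [21, 12, 8]
peek()->8
push(11) -> [21, 12, 8, 11]
push(40) -> [21, 12, 8, 11, 40]
push(25) -> [21, 12, 8, 11, 40, 25]
peek()->25
push(16) -> [21, 12, 8, 11, 40, 25, 16]

Final stack: [21, 12, 8, 11, 40, 25, 16]


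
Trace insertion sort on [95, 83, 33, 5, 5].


Initial: [95, 83, 33, 5, 5]
Insert 83: [83, 95, 33, 5, 5]
Insert 33: [33, 83, 95, 5, 5]
Insert 5: [5, 33, 83, 95, 5]
Insert 5: [5, 5, 33, 83, 95]

Sorted: [5, 5, 33, 83, 95]


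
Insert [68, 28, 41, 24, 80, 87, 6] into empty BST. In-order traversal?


Insert 68: root
Insert 28: L from 68
Insert 41: L from 68 -> R from 28
Insert 24: L from 68 -> L from 28
Insert 80: R from 68
Insert 87: R from 68 -> R from 80
Insert 6: L from 68 -> L from 28 -> L from 24

In-order: [6, 24, 28, 41, 68, 80, 87]


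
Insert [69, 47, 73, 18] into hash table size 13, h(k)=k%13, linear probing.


Insert 69: h=4 -> slot 4
Insert 47: h=8 -> slot 8
Insert 73: h=8, 1 probes -> slot 9
Insert 18: h=5 -> slot 5

Table: [None, None, None, None, 69, 18, None, None, 47, 73, None, None, None]


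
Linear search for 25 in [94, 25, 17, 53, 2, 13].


i=0: 94!=25
i=1: 25==25 found!

Found at 1, 2 comps


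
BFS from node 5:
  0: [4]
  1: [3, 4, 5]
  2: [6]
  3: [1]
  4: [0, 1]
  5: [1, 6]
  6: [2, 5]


Visit 5, enqueue [1, 6]
Visit 1, enqueue [3, 4]
Visit 6, enqueue [2]
Visit 3, enqueue []
Visit 4, enqueue [0]
Visit 2, enqueue []
Visit 0, enqueue []

BFS order: [5, 1, 6, 3, 4, 2, 0]


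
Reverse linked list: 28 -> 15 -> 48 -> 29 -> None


Step 1: curr=28, set curr.next=prev(None) | reversed so far: 28
Step 2: curr=15, set curr.next=prev(28) | reversed so far: 15 -> 28
Step 3: curr=48, set curr.next=prev(15) | reversed so far: 48 -> 15 -> 28
Step 4: curr=29, set curr.next=prev(48) | reversed so far: 29 -> 48 -> 15 -> 28

29 -> 48 -> 15 -> 28 -> None


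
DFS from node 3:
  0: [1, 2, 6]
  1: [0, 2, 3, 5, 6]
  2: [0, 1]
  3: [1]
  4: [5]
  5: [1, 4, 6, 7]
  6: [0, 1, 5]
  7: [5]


Visit 3, push [1]
Visit 1, push [6, 5, 2, 0]
Visit 0, push [6, 2]
Visit 2, push []
Visit 6, push [5]
Visit 5, push [7, 4]
Visit 4, push []
Visit 7, push []

DFS order: [3, 1, 0, 2, 6, 5, 4, 7]


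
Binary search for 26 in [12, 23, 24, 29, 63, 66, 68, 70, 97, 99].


Step 1: lo=0, hi=9, mid=4, val=63
Step 2: lo=0, hi=3, mid=1, val=23
Step 3: lo=2, hi=3, mid=2, val=24
Step 4: lo=3, hi=3, mid=3, val=29

Not found


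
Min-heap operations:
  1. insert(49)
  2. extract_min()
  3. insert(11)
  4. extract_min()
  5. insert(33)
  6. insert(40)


insert(49) -> [49]
extract_min()->49, []
insert(11) -> [11]
extract_min()->11, []
insert(33) -> [33]
insert(40) -> [33, 40]

Final heap: [33, 40]


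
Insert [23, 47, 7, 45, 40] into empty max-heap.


Insert 23: [23]
Insert 47: [47, 23]
Insert 7: [47, 23, 7]
Insert 45: [47, 45, 7, 23]
Insert 40: [47, 45, 7, 23, 40]

Final heap: [47, 45, 7, 23, 40]


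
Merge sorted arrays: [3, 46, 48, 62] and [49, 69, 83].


Take 3 from A
Take 46 from A
Take 48 from A
Take 49 from B
Take 62 from A

Merged: [3, 46, 48, 49, 62, 69, 83]


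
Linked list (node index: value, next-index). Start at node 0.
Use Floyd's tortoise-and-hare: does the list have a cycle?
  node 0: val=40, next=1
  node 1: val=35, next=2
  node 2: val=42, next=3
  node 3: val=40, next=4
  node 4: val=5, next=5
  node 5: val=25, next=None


Floyd's tortoise (slow, +1) and hare (fast, +2):
  init: slow=0, fast=0
  step 1: slow=1, fast=2
  step 2: slow=2, fast=4
  step 3: fast 4->5->None, no cycle

Cycle: no


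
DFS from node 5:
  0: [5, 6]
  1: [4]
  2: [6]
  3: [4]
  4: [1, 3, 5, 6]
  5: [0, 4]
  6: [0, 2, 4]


Visit 5, push [4, 0]
Visit 0, push [6]
Visit 6, push [4, 2]
Visit 2, push []
Visit 4, push [3, 1]
Visit 1, push []
Visit 3, push []

DFS order: [5, 0, 6, 2, 4, 1, 3]


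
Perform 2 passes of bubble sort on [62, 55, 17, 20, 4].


Initial: [62, 55, 17, 20, 4]
Pass 1: [55, 17, 20, 4, 62] (4 swaps)
Pass 2: [17, 20, 4, 55, 62] (3 swaps)

After 2 passes: [17, 20, 4, 55, 62]


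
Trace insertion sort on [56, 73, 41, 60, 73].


Initial: [56, 73, 41, 60, 73]
Insert 73: [56, 73, 41, 60, 73]
Insert 41: [41, 56, 73, 60, 73]
Insert 60: [41, 56, 60, 73, 73]
Insert 73: [41, 56, 60, 73, 73]

Sorted: [41, 56, 60, 73, 73]


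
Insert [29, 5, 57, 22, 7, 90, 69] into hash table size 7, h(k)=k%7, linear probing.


Insert 29: h=1 -> slot 1
Insert 5: h=5 -> slot 5
Insert 57: h=1, 1 probes -> slot 2
Insert 22: h=1, 2 probes -> slot 3
Insert 7: h=0 -> slot 0
Insert 90: h=6 -> slot 6
Insert 69: h=6, 5 probes -> slot 4

Table: [7, 29, 57, 22, 69, 5, 90]


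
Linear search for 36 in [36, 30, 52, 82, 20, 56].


i=0: 36==36 found!

Found at 0, 1 comps


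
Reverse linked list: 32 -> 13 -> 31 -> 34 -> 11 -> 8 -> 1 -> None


Step 1: curr=32, set curr.next=prev(None) | reversed so far: 32
Step 2: curr=13, set curr.next=prev(32) | reversed so far: 13 -> 32
Step 3: curr=31, set curr.next=prev(13) | reversed so far: 31 -> 13 -> 32
Step 4: curr=34, set curr.next=prev(31) | reversed so far: 34 -> 31 -> 13 -> 32
Step 5: curr=11, set curr.next=prev(34) | reversed so far: 11 -> 34 -> 31 -> 13 -> 32
Step 6: curr=8, set curr.next=prev(11) | reversed so far: 8 -> 11 -> 34 -> 31 -> 13 -> 32
Step 7: curr=1, set curr.next=prev(8) | reversed so far: 1 -> 8 -> 11 -> 34 -> 31 -> 13 -> 32

1 -> 8 -> 11 -> 34 -> 31 -> 13 -> 32 -> None


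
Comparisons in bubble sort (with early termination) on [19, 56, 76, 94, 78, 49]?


Algorithm: bubble sort (with early termination)
Input: [19, 56, 76, 94, 78, 49]
Sorted: [19, 49, 56, 76, 78, 94]

15


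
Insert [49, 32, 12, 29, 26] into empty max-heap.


Insert 49: [49]
Insert 32: [49, 32]
Insert 12: [49, 32, 12]
Insert 29: [49, 32, 12, 29]
Insert 26: [49, 32, 12, 29, 26]

Final heap: [49, 32, 12, 29, 26]


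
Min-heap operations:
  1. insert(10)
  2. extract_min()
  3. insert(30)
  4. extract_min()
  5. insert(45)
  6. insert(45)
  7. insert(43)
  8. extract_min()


insert(10) -> [10]
extract_min()->10, []
insert(30) -> [30]
extract_min()->30, []
insert(45) -> [45]
insert(45) -> [45, 45]
insert(43) -> [43, 45, 45]
extract_min()->43, [45, 45]

Final heap: [45, 45]


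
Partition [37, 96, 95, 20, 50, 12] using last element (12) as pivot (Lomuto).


Pivot: 12
Place pivot at 0: [12, 96, 95, 20, 50, 37]

Partitioned: [12, 96, 95, 20, 50, 37]


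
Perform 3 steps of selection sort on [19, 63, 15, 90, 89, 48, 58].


Initial: [19, 63, 15, 90, 89, 48, 58]
Step 1: min=15 at 2
  Swap: [15, 63, 19, 90, 89, 48, 58]
Step 2: min=19 at 2
  Swap: [15, 19, 63, 90, 89, 48, 58]
Step 3: min=48 at 5
  Swap: [15, 19, 48, 90, 89, 63, 58]

After 3 steps: [15, 19, 48, 90, 89, 63, 58]


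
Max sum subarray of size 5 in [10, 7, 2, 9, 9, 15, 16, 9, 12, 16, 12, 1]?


[0:5]: 37
[1:6]: 42
[2:7]: 51
[3:8]: 58
[4:9]: 61
[5:10]: 68
[6:11]: 65
[7:12]: 50

Max: 68 at [5:10]


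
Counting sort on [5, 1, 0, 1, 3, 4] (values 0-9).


Input: [5, 1, 0, 1, 3, 4]
Counts: [1, 2, 0, 1, 1, 1, 0, 0, 0, 0]

Sorted: [0, 1, 1, 3, 4, 5]


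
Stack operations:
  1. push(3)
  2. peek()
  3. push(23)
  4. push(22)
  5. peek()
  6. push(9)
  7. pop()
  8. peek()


push(3) -> [3]
peek()->3
push(23) -> [3, 23]
push(22) -> [3, 23, 22]
peek()->22
push(9) -> [3, 23, 22, 9]
pop()->9, [3, 23, 22]
peek()->22

Final stack: [3, 23, 22]


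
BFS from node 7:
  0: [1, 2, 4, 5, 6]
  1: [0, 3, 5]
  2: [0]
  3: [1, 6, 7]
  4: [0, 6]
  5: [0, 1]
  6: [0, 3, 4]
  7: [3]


Visit 7, enqueue [3]
Visit 3, enqueue [1, 6]
Visit 1, enqueue [0, 5]
Visit 6, enqueue [4]
Visit 0, enqueue [2]
Visit 5, enqueue []
Visit 4, enqueue []
Visit 2, enqueue []

BFS order: [7, 3, 1, 6, 0, 5, 4, 2]


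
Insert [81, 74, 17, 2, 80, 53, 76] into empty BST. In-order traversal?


Insert 81: root
Insert 74: L from 81
Insert 17: L from 81 -> L from 74
Insert 2: L from 81 -> L from 74 -> L from 17
Insert 80: L from 81 -> R from 74
Insert 53: L from 81 -> L from 74 -> R from 17
Insert 76: L from 81 -> R from 74 -> L from 80

In-order: [2, 17, 53, 74, 76, 80, 81]


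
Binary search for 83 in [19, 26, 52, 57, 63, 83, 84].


Step 1: lo=0, hi=6, mid=3, val=57
Step 2: lo=4, hi=6, mid=5, val=83

Found at index 5


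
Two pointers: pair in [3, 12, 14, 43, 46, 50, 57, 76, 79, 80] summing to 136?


lo=0(3)+hi=9(80)=83
lo=1(12)+hi=9(80)=92
lo=2(14)+hi=9(80)=94
lo=3(43)+hi=9(80)=123
lo=4(46)+hi=9(80)=126
lo=5(50)+hi=9(80)=130
lo=6(57)+hi=9(80)=137
lo=6(57)+hi=8(79)=136

Yes: 57+79=136


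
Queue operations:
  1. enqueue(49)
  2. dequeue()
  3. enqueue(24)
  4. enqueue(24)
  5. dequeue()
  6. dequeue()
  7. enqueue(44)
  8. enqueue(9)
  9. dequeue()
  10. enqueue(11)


enqueue(49) -> [49]
dequeue()->49, []
enqueue(24) -> [24]
enqueue(24) -> [24, 24]
dequeue()->24, [24]
dequeue()->24, []
enqueue(44) -> [44]
enqueue(9) -> [44, 9]
dequeue()->44, [9]
enqueue(11) -> [9, 11]

Final queue: [9, 11]


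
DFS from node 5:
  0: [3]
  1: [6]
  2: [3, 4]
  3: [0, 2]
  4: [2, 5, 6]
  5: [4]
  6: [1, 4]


Visit 5, push [4]
Visit 4, push [6, 2]
Visit 2, push [3]
Visit 3, push [0]
Visit 0, push []
Visit 6, push [1]
Visit 1, push []

DFS order: [5, 4, 2, 3, 0, 6, 1]


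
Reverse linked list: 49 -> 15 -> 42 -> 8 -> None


Step 1: curr=49, set curr.next=prev(None) | reversed so far: 49
Step 2: curr=15, set curr.next=prev(49) | reversed so far: 15 -> 49
Step 3: curr=42, set curr.next=prev(15) | reversed so far: 42 -> 15 -> 49
Step 4: curr=8, set curr.next=prev(42) | reversed so far: 8 -> 42 -> 15 -> 49

8 -> 42 -> 15 -> 49 -> None
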